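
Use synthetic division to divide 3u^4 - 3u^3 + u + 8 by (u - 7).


Synthetic division with c = 7. Coefficients: 3, -3, 0, 1, 8
Bring down 3.
  3 * 7 = 21; 21 - 3 = 18
  18 * 7 = 126; 126 + 0 = 126
  126 * 7 = 882; 882 + 1 = 883
  883 * 7 = 6181; 6181 + 8 = 6189
Quotient: 3u^3 + 18u^2 + 126u + 883, Remainder: 6189


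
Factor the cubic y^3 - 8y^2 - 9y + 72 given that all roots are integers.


Try integer roots (divisors of 72). y=8: p(8)=0.
Divide out (y - 8): quotient is y^2 - 9.
Factor the quadratic: (y - 3)(y + 3)
Result: (y - 8)(y - 3)(y + 3)


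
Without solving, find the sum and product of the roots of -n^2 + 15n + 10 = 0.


For an^2+bn+c=0: sum = -b/a, product = c/a.
a=-1, b=15, c=10
Sum = -(15)/-1 = 15
Product = (10)/-1 = -10


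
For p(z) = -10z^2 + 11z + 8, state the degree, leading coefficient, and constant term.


Highest power of z is 2, with coefficient -10. Constant term is 8.
Degree = 2, leading coefficient = -10, constant term = 8


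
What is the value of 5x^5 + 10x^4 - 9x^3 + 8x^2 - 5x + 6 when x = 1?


Using direct substitution:
  5 * (1)^5 = 5
  10 * (1)^4 = 10
  -9 * (1)^3 = -9
  8 * (1)^2 = 8
  -5 * (1)^1 = -5
  constant: 6
Sum = 5 + 10 - 9 + 8 - 5 + 6 = 15


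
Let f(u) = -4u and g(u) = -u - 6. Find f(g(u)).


Substitute g(u) into f:
f(g(u)) = -4*(-u - 6)
Expand and combine: 4u + 24


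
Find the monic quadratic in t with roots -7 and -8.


p(t) = (t + 7)(t + 8)
Expand: t^2 + 15t + 56


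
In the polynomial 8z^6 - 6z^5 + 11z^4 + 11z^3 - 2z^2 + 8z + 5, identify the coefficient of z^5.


Read off the coefficient of z^5: -6


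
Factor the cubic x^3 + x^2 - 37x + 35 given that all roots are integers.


Try integer roots (divisors of 35). x=-7: p(-7)=0.
Divide out (x + 7): quotient is x^2 - 6x + 5.
Factor the quadratic: (x - 1)(x - 5)
Result: (x + 7)(x - 1)(x - 5)


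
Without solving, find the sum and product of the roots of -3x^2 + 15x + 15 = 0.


For ax^2+bx+c=0: sum = -b/a, product = c/a.
a=-3, b=15, c=15
Sum = -(15)/-3 = 5
Product = (15)/-3 = -5


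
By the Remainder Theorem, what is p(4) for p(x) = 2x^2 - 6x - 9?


By the Remainder Theorem, the remainder equals p(4):
  2*(4)^2 = 32
  -6*(4)^1 = -24
  constant: -9
Sum: 32 - 24 - 9 = -1


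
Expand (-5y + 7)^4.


Expand (-5y + 7)^4 by repeated multiplication:
  (-5y + 7)^2 = 25y^2 - 70y + 49
  (-5y + 7)^3 = -125y^3 + 525y^2 - 735y + 343
= 625y^4 - 3500y^3 + 7350y^2 - 6860y + 2401


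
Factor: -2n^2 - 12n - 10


Roots satisfy r1 + r2 = -b/a = -6 and r1*r2 = c/a = 5.
So r1 = -5, r2 = -1.
-2n^2 - 12n - 10 = -2(n - r1)(n - r2) = -2(n + 5)(n + 1)


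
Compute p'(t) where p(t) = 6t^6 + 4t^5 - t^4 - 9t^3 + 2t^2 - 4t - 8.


Apply the power rule term by term:
  d/dt(6t^6) = 36t^5
  d/dt(4t^5) = 20t^4
  d/dt(-t^4) = -4t^3
  d/dt(-9t^3) = -27t^2
  d/dt(2t^2) = 4t
  d/dt(-4t) = -4
  d/dt(-8) = 0
p'(t) = 36t^5 + 20t^4 - 4t^3 - 27t^2 + 4t - 4


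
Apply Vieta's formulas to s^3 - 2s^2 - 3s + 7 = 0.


Monic cubic s^3+bs^2+cs+d=0: sum=-b, pairwise sum=c, product=-d.
b=-2, c=-3, d=7
r1+r2+r3 = 2
r1r2+r1r3+r2r3 = -3
r1r2r3 = -7


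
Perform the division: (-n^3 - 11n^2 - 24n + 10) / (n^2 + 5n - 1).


(-n^3 - 11n^2 - 24n + 10) / (n^2 + 5n - 1)
Step 1: -n * (n^2 + 5n - 1) = -n^3 - 5n^2 + n; subtract.
Step 2: -6 * (n^2 + 5n - 1) = -6n^2 - 30n + 6; subtract.
Quotient: -n - 6, Remainder: 5n + 4


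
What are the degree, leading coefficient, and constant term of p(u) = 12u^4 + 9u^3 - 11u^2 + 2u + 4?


Highest power of u is 4, with coefficient 12. Constant term is 4.
Degree = 4, leading coefficient = 12, constant term = 4


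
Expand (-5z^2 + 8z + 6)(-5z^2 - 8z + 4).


Distribute each term of the first polynomial:
  (-5z^2)(-5z^2 - 8z + 4) = 25z^4 + 40z^3 - 20z^2
  (8z)(-5z^2 - 8z + 4) = -40z^3 - 64z^2 + 32z
  (6)(-5z^2 - 8z + 4) = -30z^2 - 48z + 24
Sum: 25z^4 - 114z^2 - 16z + 24


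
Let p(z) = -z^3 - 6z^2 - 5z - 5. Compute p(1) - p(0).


p(1) = -17
p(0) = -5
p(1) - p(0) = -17 + 5 = -12


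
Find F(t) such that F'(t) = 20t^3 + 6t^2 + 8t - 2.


Reverse power rule on each term:
  ∫ 20t^3 dt = 5t^4
  ∫ 6t^2 dt = 2t^3
  ∫ 8t dt = 4t^2
  ∫ -2 dt = -2t
F(t) = 5t^4 + 2t^3 + 4t^2 - 2t + C


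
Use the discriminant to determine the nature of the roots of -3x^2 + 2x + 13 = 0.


D = b^2 - 4ac = (2)^2 - 4(-3)(13) = 4 + 156 = 160
Since D > 0: two distinct irrational roots


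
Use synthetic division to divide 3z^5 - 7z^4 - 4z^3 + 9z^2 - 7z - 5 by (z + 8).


Synthetic division with c = -8. Coefficients: 3, -7, -4, 9, -7, -5
Bring down 3.
  3 * -8 = -24; -24 - 7 = -31
  -31 * -8 = 248; 248 - 4 = 244
  244 * -8 = -1952; -1952 + 9 = -1943
  -1943 * -8 = 15544; 15544 - 7 = 15537
  15537 * -8 = -124296; -124296 - 5 = -124301
Quotient: 3z^4 - 31z^3 + 244z^2 - 1943z + 15537, Remainder: -124301


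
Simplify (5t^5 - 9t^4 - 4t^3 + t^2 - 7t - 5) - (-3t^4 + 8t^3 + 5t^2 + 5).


Distribute the minus sign:
  (5t^5 - 9t^4 - 4t^3 + t^2 - 7t - 5)
- (-3t^4 + 8t^3 + 5t^2 + 5)
Negate second polynomial: 3t^4 - 8t^3 - 5t^2 - 5
Add: 5t^5 - 6t^4 - 12t^3 - 4t^2 - 7t - 10


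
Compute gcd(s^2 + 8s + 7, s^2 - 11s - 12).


Factor each:
  s^2 + 8s + 7 = (s + 1)(s + 7)
  s^2 - 11s - 12 = (s + 1)(s - 12)
Common monic factor: s + 1


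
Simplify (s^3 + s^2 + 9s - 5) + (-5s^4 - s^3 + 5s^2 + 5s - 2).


Align terms by degree and add:
  s^3 + s^2 + 9s - 5
  -5s^4 - s^3 + 5s^2 + 5s - 2
= -5s^4 + 6s^2 + 14s - 7


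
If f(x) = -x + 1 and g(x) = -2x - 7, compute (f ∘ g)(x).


Substitute g(x) into f:
f(g(x)) = -1*(-2x - 7) + 1
Expand and combine: 2x + 8


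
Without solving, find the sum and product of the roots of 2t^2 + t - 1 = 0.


For at^2+bt+c=0: sum = -b/a, product = c/a.
a=2, b=1, c=-1
Sum = -(1)/2 = -1/2
Product = (-1)/2 = -1/2


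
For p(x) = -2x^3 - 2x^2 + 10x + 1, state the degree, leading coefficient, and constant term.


Highest power of x is 3, with coefficient -2. Constant term is 1.
Degree = 3, leading coefficient = -2, constant term = 1


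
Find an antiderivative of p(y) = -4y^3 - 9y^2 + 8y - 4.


Reverse power rule on each term:
  ∫ -4y^3 dy = -y^4
  ∫ -9y^2 dy = -3y^3
  ∫ 8y dy = 4y^2
  ∫ -4 dy = -4y
F(y) = -y^4 - 3y^3 + 4y^2 - 4y + C


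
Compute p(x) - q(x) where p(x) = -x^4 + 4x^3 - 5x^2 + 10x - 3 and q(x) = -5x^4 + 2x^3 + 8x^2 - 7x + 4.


Distribute the minus sign:
  (-x^4 + 4x^3 - 5x^2 + 10x - 3)
- (-5x^4 + 2x^3 + 8x^2 - 7x + 4)
Negate second polynomial: 5x^4 - 2x^3 - 8x^2 + 7x - 4
Add: 4x^4 + 2x^3 - 13x^2 + 17x - 7


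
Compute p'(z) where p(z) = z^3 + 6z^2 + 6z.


Apply the power rule term by term:
  d/dz(z^3) = 3z^2
  d/dz(6z^2) = 12z
  d/dz(6z) = 6
p'(z) = 3z^2 + 12z + 6


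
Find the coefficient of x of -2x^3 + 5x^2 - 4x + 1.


Read off the coefficient of x: -4


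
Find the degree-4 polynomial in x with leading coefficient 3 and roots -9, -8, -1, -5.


p(x) = 3(x + 9)(x + 8)(x + 1)(x + 5)
Expand: 3x^4 + 69x^3 + 537x^2 + 1551x + 1080


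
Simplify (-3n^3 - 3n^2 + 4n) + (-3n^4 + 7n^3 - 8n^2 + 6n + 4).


Align terms by degree and add:
  -3n^3 - 3n^2 + 4n
  -3n^4 + 7n^3 - 8n^2 + 6n + 4
= -3n^4 + 4n^3 - 11n^2 + 10n + 4


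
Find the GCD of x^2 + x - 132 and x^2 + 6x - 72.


Factor each:
  x^2 + x - 132 = (x + 12)(x - 11)
  x^2 + 6x - 72 = (x + 12)(x - 6)
Common monic factor: x + 12


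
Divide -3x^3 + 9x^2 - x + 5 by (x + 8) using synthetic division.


Synthetic division with c = -8. Coefficients: -3, 9, -1, 5
Bring down -3.
  -3 * -8 = 24; 24 + 9 = 33
  33 * -8 = -264; -264 - 1 = -265
  -265 * -8 = 2120; 2120 + 5 = 2125
Quotient: -3x^2 + 33x - 265, Remainder: 2125


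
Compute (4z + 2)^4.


Expand (4z + 2)^4 by repeated multiplication:
  (4z + 2)^2 = 16z^2 + 16z + 4
  (4z + 2)^3 = 64z^3 + 96z^2 + 48z + 8
= 256z^4 + 512z^3 + 384z^2 + 128z + 16


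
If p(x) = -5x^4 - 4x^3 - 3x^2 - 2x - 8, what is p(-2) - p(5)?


p(-2) = -64
p(5) = -3718
p(-2) - p(5) = -64 + 3718 = 3654


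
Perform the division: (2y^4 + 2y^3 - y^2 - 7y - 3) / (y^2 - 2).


(2y^4 + 2y^3 - y^2 - 7y - 3) / (y^2 - 2)
Step 1: 2y^2 * (y^2 - 2) = 2y^4 - 4y^2; subtract.
Step 2: 2y * (y^2 - 2) = 2y^3 - 4y; subtract.
Step 3: 3 * (y^2 - 2) = 3y^2 - 6; subtract.
Quotient: 2y^2 + 2y + 3, Remainder: -3y + 3


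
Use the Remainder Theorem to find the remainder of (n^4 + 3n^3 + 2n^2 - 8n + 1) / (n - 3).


By the Remainder Theorem, the remainder equals p(3):
  1*(3)^4 = 81
  3*(3)^3 = 81
  2*(3)^2 = 18
  -8*(3)^1 = -24
  constant: 1
Sum: 81 + 81 + 18 - 24 + 1 = 157


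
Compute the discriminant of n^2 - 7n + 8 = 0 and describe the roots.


D = b^2 - 4ac = (-7)^2 - 4(1)(8) = 49 - 32 = 17
Since D > 0: two distinct irrational roots


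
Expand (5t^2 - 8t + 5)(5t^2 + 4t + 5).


Distribute each term of the first polynomial:
  (5t^2)(5t^2 + 4t + 5) = 25t^4 + 20t^3 + 25t^2
  (-8t)(5t^2 + 4t + 5) = -40t^3 - 32t^2 - 40t
  (5)(5t^2 + 4t + 5) = 25t^2 + 20t + 25
Sum: 25t^4 - 20t^3 + 18t^2 - 20t + 25


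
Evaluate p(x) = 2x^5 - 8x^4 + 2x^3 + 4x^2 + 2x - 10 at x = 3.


Using direct substitution:
  2 * (3)^5 = 486
  -8 * (3)^4 = -648
  2 * (3)^3 = 54
  4 * (3)^2 = 36
  2 * (3)^1 = 6
  constant: -10
Sum = 486 - 648 + 54 + 36 + 6 - 10 = -76


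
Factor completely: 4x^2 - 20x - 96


Roots satisfy r1 + r2 = -b/a = 5 and r1*r2 = c/a = -24.
So r1 = -3, r2 = 8.
4x^2 - 20x - 96 = 4(x - r1)(x - r2) = 4(x + 3)(x - 8)


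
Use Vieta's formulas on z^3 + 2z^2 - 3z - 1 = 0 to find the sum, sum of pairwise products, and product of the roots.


Monic cubic z^3+bz^2+cz+d=0: sum=-b, pairwise sum=c, product=-d.
b=2, c=-3, d=-1
r1+r2+r3 = -2
r1r2+r1r3+r2r3 = -3
r1r2r3 = 1


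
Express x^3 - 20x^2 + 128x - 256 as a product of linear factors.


Try integer roots (divisors of -256). x=8: p(8)=0.
Divide out (x - 8): quotient is x^2 - 12x + 32.
Factor the quadratic: (x - 8)(x - 4)
Result: (x - 8)(x - 8)(x - 4)


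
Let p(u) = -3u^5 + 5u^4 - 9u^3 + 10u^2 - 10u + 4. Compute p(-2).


Using direct substitution:
  -3 * (-2)^5 = 96
  5 * (-2)^4 = 80
  -9 * (-2)^3 = 72
  10 * (-2)^2 = 40
  -10 * (-2)^1 = 20
  constant: 4
Sum = 96 + 80 + 72 + 40 + 20 + 4 = 312


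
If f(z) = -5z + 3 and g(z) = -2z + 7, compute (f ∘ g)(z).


Substitute g(z) into f:
f(g(z)) = -5*(-2z + 7) + 3
Expand and combine: 10z - 32


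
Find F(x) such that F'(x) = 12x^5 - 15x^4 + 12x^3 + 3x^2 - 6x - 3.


Reverse power rule on each term:
  ∫ 12x^5 dx = 2x^6
  ∫ -15x^4 dx = -3x^5
  ∫ 12x^3 dx = 3x^4
  ∫ 3x^2 dx = x^3
  ∫ -6x dx = -3x^2
  ∫ -3 dx = -3x
F(x) = 2x^6 - 3x^5 + 3x^4 + x^3 - 3x^2 - 3x + C


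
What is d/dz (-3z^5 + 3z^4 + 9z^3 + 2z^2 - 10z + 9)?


Apply the power rule term by term:
  d/dz(-3z^5) = -15z^4
  d/dz(3z^4) = 12z^3
  d/dz(9z^3) = 27z^2
  d/dz(2z^2) = 4z
  d/dz(-10z) = -10
  d/dz(9) = 0
p'(z) = -15z^4 + 12z^3 + 27z^2 + 4z - 10


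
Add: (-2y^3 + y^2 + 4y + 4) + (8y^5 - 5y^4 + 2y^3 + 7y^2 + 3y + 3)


Align terms by degree and add:
  -2y^3 + y^2 + 4y + 4
+ 8y^5 - 5y^4 + 2y^3 + 7y^2 + 3y + 3
= 8y^5 - 5y^4 + 8y^2 + 7y + 7


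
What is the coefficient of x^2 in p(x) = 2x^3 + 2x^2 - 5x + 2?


Read off the coefficient of x^2: 2


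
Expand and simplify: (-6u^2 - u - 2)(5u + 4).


Distribute each term of the first polynomial:
  (-6u^2)(5u + 4) = -30u^3 - 24u^2
  (-u)(5u + 4) = -5u^2 - 4u
  (-2)(5u + 4) = -10u - 8
Sum: -30u^3 - 29u^2 - 14u - 8


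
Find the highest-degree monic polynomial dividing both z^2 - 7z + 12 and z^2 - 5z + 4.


Factor each:
  z^2 - 7z + 12 = (z - 4)(z - 3)
  z^2 - 5z + 4 = (z - 4)(z - 1)
Common monic factor: z - 4


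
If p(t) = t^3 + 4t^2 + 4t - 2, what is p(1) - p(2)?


p(1) = 7
p(2) = 30
p(1) - p(2) = 7 - 30 = -23


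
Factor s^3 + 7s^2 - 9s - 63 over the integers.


Try integer roots (divisors of -63). s=3: p(3)=0.
Divide out (s - 3): quotient is s^2 + 10s + 21.
Factor the quadratic: (s + 7)(s + 3)
Result: (s - 3)(s + 7)(s + 3)


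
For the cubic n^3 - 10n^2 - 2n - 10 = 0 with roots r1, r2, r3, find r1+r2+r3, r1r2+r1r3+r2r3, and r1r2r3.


Monic cubic n^3+bn^2+cn+d=0: sum=-b, pairwise sum=c, product=-d.
b=-10, c=-2, d=-10
r1+r2+r3 = 10
r1r2+r1r3+r2r3 = -2
r1r2r3 = 10


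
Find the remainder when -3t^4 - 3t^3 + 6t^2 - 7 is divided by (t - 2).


By the Remainder Theorem, the remainder equals p(2):
  -3*(2)^4 = -48
  -3*(2)^3 = -24
  6*(2)^2 = 24
  0*(2)^1 = 0
  constant: -7
Sum: -48 - 24 + 24 + 0 - 7 = -55


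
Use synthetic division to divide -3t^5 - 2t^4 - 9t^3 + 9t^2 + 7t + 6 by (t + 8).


Synthetic division with c = -8. Coefficients: -3, -2, -9, 9, 7, 6
Bring down -3.
  -3 * -8 = 24; 24 - 2 = 22
  22 * -8 = -176; -176 - 9 = -185
  -185 * -8 = 1480; 1480 + 9 = 1489
  1489 * -8 = -11912; -11912 + 7 = -11905
  -11905 * -8 = 95240; 95240 + 6 = 95246
Quotient: -3t^4 + 22t^3 - 185t^2 + 1489t - 11905, Remainder: 95246


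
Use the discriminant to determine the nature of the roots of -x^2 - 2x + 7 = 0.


D = b^2 - 4ac = (-2)^2 - 4(-1)(7) = 4 + 28 = 32
Since D > 0: two distinct irrational roots


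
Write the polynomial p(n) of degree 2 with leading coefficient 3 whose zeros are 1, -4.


p(n) = 3(n - 1)(n + 4)
Expand: 3n^2 + 9n - 12


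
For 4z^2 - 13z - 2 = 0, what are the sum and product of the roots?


For az^2+bz+c=0: sum = -b/a, product = c/a.
a=4, b=-13, c=-2
Sum = -(-13)/4 = 13/4
Product = (-2)/4 = -1/2


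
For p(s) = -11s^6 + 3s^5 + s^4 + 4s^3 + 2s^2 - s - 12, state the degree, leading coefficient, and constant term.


Highest power of s is 6, with coefficient -11. Constant term is -12.
Degree = 6, leading coefficient = -11, constant term = -12


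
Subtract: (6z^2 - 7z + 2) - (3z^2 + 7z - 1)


Distribute the minus sign:
  (6z^2 - 7z + 2)
- (3z^2 + 7z - 1)
Negate second polynomial: -3z^2 - 7z + 1
Add: 3z^2 - 14z + 3


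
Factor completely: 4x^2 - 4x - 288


Roots satisfy r1 + r2 = -b/a = 1 and r1*r2 = c/a = -72.
So r1 = 9, r2 = -8.
4x^2 - 4x - 288 = 4(x - r1)(x - r2) = 4(x - 9)(x + 8)


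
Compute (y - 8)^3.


Expand (y - 8)^3 by repeated multiplication:
  (y - 8)^2 = y^2 - 16y + 64
= y^3 - 24y^2 + 192y - 512


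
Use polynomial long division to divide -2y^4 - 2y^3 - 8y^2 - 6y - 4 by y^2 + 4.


(-2y^4 - 2y^3 - 8y^2 - 6y - 4) / (y^2 + 4)
Step 1: -2y^2 * (y^2 + 4) = -2y^4 - 8y^2; subtract.
Step 2: -2y * (y^2 + 4) = -2y^3 - 8y; subtract.
Step 3: 0 * (y^2 + 4) = 0; subtract.
Quotient: -2y^2 - 2y, Remainder: 2y - 4


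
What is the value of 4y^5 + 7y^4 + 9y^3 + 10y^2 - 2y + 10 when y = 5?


Using direct substitution:
  4 * (5)^5 = 12500
  7 * (5)^4 = 4375
  9 * (5)^3 = 1125
  10 * (5)^2 = 250
  -2 * (5)^1 = -10
  constant: 10
Sum = 12500 + 4375 + 1125 + 250 - 10 + 10 = 18250


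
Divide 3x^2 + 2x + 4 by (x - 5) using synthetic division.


Synthetic division with c = 5. Coefficients: 3, 2, 4
Bring down 3.
  3 * 5 = 15; 15 + 2 = 17
  17 * 5 = 85; 85 + 4 = 89
Quotient: 3x + 17, Remainder: 89


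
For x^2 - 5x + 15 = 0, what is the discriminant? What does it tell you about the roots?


D = b^2 - 4ac = (-5)^2 - 4(1)(15) = 25 - 60 = -35
Since D < 0: two complex conjugate roots (no real roots)


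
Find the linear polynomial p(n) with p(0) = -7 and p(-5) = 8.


p(n) = mn + b. Using p(0)=-7, p(-5)=8:
m = (-7 - 8)/(0 + 5) = -15/5 = -3
b = -7 - m*(0) = -7 = -7
p(n) = -3n - 7


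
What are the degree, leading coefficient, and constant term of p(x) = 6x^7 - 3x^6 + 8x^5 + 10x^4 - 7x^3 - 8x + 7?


Highest power of x is 7, with coefficient 6. Constant term is 7.
Degree = 7, leading coefficient = 6, constant term = 7


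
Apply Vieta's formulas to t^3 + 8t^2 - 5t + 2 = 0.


Monic cubic t^3+bt^2+ct+d=0: sum=-b, pairwise sum=c, product=-d.
b=8, c=-5, d=2
r1+r2+r3 = -8
r1r2+r1r3+r2r3 = -5
r1r2r3 = -2


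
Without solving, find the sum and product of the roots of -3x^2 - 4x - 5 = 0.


For ax^2+bx+c=0: sum = -b/a, product = c/a.
a=-3, b=-4, c=-5
Sum = -(-4)/-3 = -4/3
Product = (-5)/-3 = 5/3


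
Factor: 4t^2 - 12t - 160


Roots satisfy r1 + r2 = -b/a = 3 and r1*r2 = c/a = -40.
So r1 = -5, r2 = 8.
4t^2 - 12t - 160 = 4(t - r1)(t - r2) = 4(t + 5)(t - 8)


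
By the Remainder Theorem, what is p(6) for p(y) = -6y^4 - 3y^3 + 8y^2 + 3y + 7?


By the Remainder Theorem, the remainder equals p(6):
  -6*(6)^4 = -7776
  -3*(6)^3 = -648
  8*(6)^2 = 288
  3*(6)^1 = 18
  constant: 7
Sum: -7776 - 648 + 288 + 18 + 7 = -8111


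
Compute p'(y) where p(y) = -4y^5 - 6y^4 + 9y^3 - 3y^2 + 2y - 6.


Apply the power rule term by term:
  d/dy(-4y^5) = -20y^4
  d/dy(-6y^4) = -24y^3
  d/dy(9y^3) = 27y^2
  d/dy(-3y^2) = -6y
  d/dy(2y) = 2
  d/dy(-6) = 0
p'(y) = -20y^4 - 24y^3 + 27y^2 - 6y + 2


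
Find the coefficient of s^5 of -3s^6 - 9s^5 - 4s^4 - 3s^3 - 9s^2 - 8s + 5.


Read off the coefficient of s^5: -9


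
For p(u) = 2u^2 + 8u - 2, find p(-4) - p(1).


p(-4) = -2
p(1) = 8
p(-4) - p(1) = -2 - 8 = -10


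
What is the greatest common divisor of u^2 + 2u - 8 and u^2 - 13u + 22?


Factor each:
  u^2 + 2u - 8 = (u - 2)(u + 4)
  u^2 - 13u + 22 = (u - 2)(u - 11)
Common monic factor: u - 2


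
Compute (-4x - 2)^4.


Expand (-4x - 2)^4 by repeated multiplication:
  (-4x - 2)^2 = 16x^2 + 16x + 4
  (-4x - 2)^3 = -64x^3 - 96x^2 - 48x - 8
= 256x^4 + 512x^3 + 384x^2 + 128x + 16


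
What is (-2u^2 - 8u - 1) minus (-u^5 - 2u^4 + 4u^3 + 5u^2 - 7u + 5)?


Distribute the minus sign:
  (-2u^2 - 8u - 1)
- (-u^5 - 2u^4 + 4u^3 + 5u^2 - 7u + 5)
Negate second polynomial: u^5 + 2u^4 - 4u^3 - 5u^2 + 7u - 5
Add: u^5 + 2u^4 - 4u^3 - 7u^2 - u - 6


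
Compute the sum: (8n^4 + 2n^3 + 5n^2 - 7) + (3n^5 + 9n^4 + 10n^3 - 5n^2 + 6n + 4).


Align terms by degree and add:
  8n^4 + 2n^3 + 5n^2 - 7
+ 3n^5 + 9n^4 + 10n^3 - 5n^2 + 6n + 4
= 3n^5 + 17n^4 + 12n^3 + 6n - 3


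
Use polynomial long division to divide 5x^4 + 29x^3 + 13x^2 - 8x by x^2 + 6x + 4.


(5x^4 + 29x^3 + 13x^2 - 8x) / (x^2 + 6x + 4)
Step 1: 5x^2 * (x^2 + 6x + 4) = 5x^4 + 30x^3 + 20x^2; subtract.
Step 2: -x * (x^2 + 6x + 4) = -x^3 - 6x^2 - 4x; subtract.
Step 3: -1 * (x^2 + 6x + 4) = -x^2 - 6x - 4; subtract.
Quotient: 5x^2 - x - 1, Remainder: 2x + 4


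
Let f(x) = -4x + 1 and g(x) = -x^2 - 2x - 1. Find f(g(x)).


Substitute g(x) into f:
f(g(x)) = -4*(-x^2 - 2x - 1) + 1
Expand and combine: 4x^2 + 8x + 5


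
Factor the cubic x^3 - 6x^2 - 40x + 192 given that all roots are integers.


Try integer roots (divisors of 192). x=4: p(4)=0.
Divide out (x - 4): quotient is x^2 - 2x - 48.
Factor the quadratic: (x - 8)(x + 6)
Result: (x - 4)(x - 8)(x + 6)


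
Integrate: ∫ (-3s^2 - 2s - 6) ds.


Reverse power rule on each term:
  ∫ -3s^2 ds = -s^3
  ∫ -2s ds = -s^2
  ∫ -6 ds = -6s
F(s) = -s^3 - s^2 - 6s + C


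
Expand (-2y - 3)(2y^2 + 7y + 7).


Distribute each term of the first polynomial:
  (-2y)(2y^2 + 7y + 7) = -4y^3 - 14y^2 - 14y
  (-3)(2y^2 + 7y + 7) = -6y^2 - 21y - 21
Sum: -4y^3 - 20y^2 - 35y - 21


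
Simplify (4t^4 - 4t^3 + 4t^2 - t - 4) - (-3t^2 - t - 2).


Distribute the minus sign:
  (4t^4 - 4t^3 + 4t^2 - t - 4)
- (-3t^2 - t - 2)
Negate second polynomial: 3t^2 + t + 2
Add: 4t^4 - 4t^3 + 7t^2 - 2


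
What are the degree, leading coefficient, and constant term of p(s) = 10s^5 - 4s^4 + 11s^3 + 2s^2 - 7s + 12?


Highest power of s is 5, with coefficient 10. Constant term is 12.
Degree = 5, leading coefficient = 10, constant term = 12


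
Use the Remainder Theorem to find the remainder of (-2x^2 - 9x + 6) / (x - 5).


By the Remainder Theorem, the remainder equals p(5):
  -2*(5)^2 = -50
  -9*(5)^1 = -45
  constant: 6
Sum: -50 - 45 + 6 = -89


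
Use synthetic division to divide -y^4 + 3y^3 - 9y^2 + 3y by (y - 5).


Synthetic division with c = 5. Coefficients: -1, 3, -9, 3, 0
Bring down -1.
  -1 * 5 = -5; -5 + 3 = -2
  -2 * 5 = -10; -10 - 9 = -19
  -19 * 5 = -95; -95 + 3 = -92
  -92 * 5 = -460; -460 + 0 = -460
Quotient: -y^3 - 2y^2 - 19y - 92, Remainder: -460


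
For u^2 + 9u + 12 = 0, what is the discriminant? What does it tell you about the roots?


D = b^2 - 4ac = (9)^2 - 4(1)(12) = 81 - 48 = 33
Since D > 0: two distinct irrational roots


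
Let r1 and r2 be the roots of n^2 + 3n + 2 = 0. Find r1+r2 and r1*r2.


For an^2+bn+c=0: sum = -b/a, product = c/a.
a=1, b=3, c=2
Sum = -(3)/1 = -3
Product = (2)/1 = 2


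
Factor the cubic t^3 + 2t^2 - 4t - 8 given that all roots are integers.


Try integer roots (divisors of -8). t=-2: p(-2)=0.
Divide out (t + 2): quotient is t^2 - 4.
Factor the quadratic: (t - 2)(t + 2)
Result: (t + 2)(t - 2)(t + 2)


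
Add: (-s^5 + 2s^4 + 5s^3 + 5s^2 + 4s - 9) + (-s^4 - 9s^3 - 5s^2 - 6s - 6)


Align terms by degree and add:
  -s^5 + 2s^4 + 5s^3 + 5s^2 + 4s - 9
  -s^4 - 9s^3 - 5s^2 - 6s - 6
= -s^5 + s^4 - 4s^3 - 2s - 15


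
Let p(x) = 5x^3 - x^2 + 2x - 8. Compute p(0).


Using direct substitution:
  5 * (0)^3 = 0
  -1 * (0)^2 = 0
  2 * (0)^1 = 0
  constant: -8
Sum = 0 + 0 + 0 - 8 = -8


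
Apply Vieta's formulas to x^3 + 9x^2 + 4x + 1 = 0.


Monic cubic x^3+bx^2+cx+d=0: sum=-b, pairwise sum=c, product=-d.
b=9, c=4, d=1
r1+r2+r3 = -9
r1r2+r1r3+r2r3 = 4
r1r2r3 = -1


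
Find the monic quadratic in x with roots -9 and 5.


p(x) = (x + 9)(x - 5)
Expand: x^2 + 4x - 45


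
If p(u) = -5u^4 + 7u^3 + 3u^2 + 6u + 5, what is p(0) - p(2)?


p(0) = 5
p(2) = 5
p(0) - p(2) = 5 - 5 = 0


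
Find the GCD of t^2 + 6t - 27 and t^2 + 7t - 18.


Factor each:
  t^2 + 6t - 27 = (t + 9)(t - 3)
  t^2 + 7t - 18 = (t + 9)(t - 2)
Common monic factor: t + 9


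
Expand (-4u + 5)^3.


Expand (-4u + 5)^3 by repeated multiplication:
  (-4u + 5)^2 = 16u^2 - 40u + 25
= -64u^3 + 240u^2 - 300u + 125


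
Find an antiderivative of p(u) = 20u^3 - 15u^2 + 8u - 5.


Reverse power rule on each term:
  ∫ 20u^3 du = 5u^4
  ∫ -15u^2 du = -5u^3
  ∫ 8u du = 4u^2
  ∫ -5 du = -5u
F(u) = 5u^4 - 5u^3 + 4u^2 - 5u + C


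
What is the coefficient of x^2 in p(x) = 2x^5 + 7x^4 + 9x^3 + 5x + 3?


Read off the coefficient of x^2: 0


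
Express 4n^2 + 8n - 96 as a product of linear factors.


Roots satisfy r1 + r2 = -b/a = -2 and r1*r2 = c/a = -24.
So r1 = -6, r2 = 4.
4n^2 + 8n - 96 = 4(n - r1)(n - r2) = 4(n + 6)(n - 4)


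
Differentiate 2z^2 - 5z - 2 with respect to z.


Apply the power rule term by term:
  d/dz(2z^2) = 4z
  d/dz(-5z) = -5
  d/dz(-2) = 0
p'(z) = 4z - 5


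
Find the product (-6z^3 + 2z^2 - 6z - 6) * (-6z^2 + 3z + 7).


Distribute each term of the first polynomial:
  (-6z^3)(-6z^2 + 3z + 7) = 36z^5 - 18z^4 - 42z^3
  (2z^2)(-6z^2 + 3z + 7) = -12z^4 + 6z^3 + 14z^2
  (-6z)(-6z^2 + 3z + 7) = 36z^3 - 18z^2 - 42z
  (-6)(-6z^2 + 3z + 7) = 36z^2 - 18z - 42
Sum: 36z^5 - 30z^4 + 32z^2 - 60z - 42


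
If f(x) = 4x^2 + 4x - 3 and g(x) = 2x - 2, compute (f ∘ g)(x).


Substitute g(x) into f:
f(g(x)) = 4*(2x - 2)^2 + 4*(2x - 2) + (-3)
(2x - 2)^2 = 4x^2 - 8x + 4
Expand and combine: 16x^2 - 24x + 5


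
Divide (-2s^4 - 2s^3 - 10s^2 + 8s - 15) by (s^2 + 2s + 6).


(-2s^4 - 2s^3 - 10s^2 + 8s - 15) / (s^2 + 2s + 6)
Step 1: -2s^2 * (s^2 + 2s + 6) = -2s^4 - 4s^3 - 12s^2; subtract.
Step 2: 2s * (s^2 + 2s + 6) = 2s^3 + 4s^2 + 12s; subtract.
Step 3: -2 * (s^2 + 2s + 6) = -2s^2 - 4s - 12; subtract.
Quotient: -2s^2 + 2s - 2, Remainder: -3


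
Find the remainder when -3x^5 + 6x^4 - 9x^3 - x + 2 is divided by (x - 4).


By the Remainder Theorem, the remainder equals p(4):
  -3*(4)^5 = -3072
  6*(4)^4 = 1536
  -9*(4)^3 = -576
  0*(4)^2 = 0
  -1*(4)^1 = -4
  constant: 2
Sum: -3072 + 1536 - 576 + 0 - 4 + 2 = -2114


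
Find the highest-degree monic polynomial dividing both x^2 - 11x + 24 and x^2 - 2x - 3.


Factor each:
  x^2 - 11x + 24 = (x - 3)(x - 8)
  x^2 - 2x - 3 = (x - 3)(x + 1)
Common monic factor: x - 3


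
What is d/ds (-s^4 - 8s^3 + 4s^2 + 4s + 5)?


Apply the power rule term by term:
  d/ds(-s^4) = -4s^3
  d/ds(-8s^3) = -24s^2
  d/ds(4s^2) = 8s
  d/ds(4s) = 4
  d/ds(5) = 0
p'(s) = -4s^3 - 24s^2 + 8s + 4


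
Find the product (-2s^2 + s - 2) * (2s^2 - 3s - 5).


Distribute each term of the first polynomial:
  (-2s^2)(2s^2 - 3s - 5) = -4s^4 + 6s^3 + 10s^2
  (s)(2s^2 - 3s - 5) = 2s^3 - 3s^2 - 5s
  (-2)(2s^2 - 3s - 5) = -4s^2 + 6s + 10
Sum: -4s^4 + 8s^3 + 3s^2 + s + 10


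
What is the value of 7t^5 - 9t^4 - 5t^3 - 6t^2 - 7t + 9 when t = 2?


Using direct substitution:
  7 * (2)^5 = 224
  -9 * (2)^4 = -144
  -5 * (2)^3 = -40
  -6 * (2)^2 = -24
  -7 * (2)^1 = -14
  constant: 9
Sum = 224 - 144 - 40 - 24 - 14 + 9 = 11


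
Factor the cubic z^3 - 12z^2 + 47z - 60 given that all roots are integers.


Try integer roots (divisors of -60). z=3: p(3)=0.
Divide out (z - 3): quotient is z^2 - 9z + 20.
Factor the quadratic: (z - 5)(z - 4)
Result: (z - 3)(z - 5)(z - 4)


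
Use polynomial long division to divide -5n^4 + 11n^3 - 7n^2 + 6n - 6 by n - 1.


(-5n^4 + 11n^3 - 7n^2 + 6n - 6) / (n - 1)
Step 1: -5n^3 * (n - 1) = -5n^4 + 5n^3; subtract.
Step 2: 6n^2 * (n - 1) = 6n^3 - 6n^2; subtract.
Step 3: -n * (n - 1) = -n^2 + n; subtract.
Step 4: 5 * (n - 1) = 5n - 5; subtract.
Quotient: -5n^3 + 6n^2 - n + 5, Remainder: -1


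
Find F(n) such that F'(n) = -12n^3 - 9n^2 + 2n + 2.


Reverse power rule on each term:
  ∫ -12n^3 dn = -3n^4
  ∫ -9n^2 dn = -3n^3
  ∫ 2n dn = n^2
  ∫ 2 dn = 2n
F(n) = -3n^4 - 3n^3 + n^2 + 2n + C


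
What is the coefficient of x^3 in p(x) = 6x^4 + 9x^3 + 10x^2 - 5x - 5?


Read off the coefficient of x^3: 9


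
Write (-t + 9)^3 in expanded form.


Expand (-t + 9)^3 by repeated multiplication:
  (-t + 9)^2 = t^2 - 18t + 81
= -t^3 + 27t^2 - 243t + 729


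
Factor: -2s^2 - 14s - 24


Roots satisfy r1 + r2 = -b/a = -7 and r1*r2 = c/a = 12.
So r1 = -3, r2 = -4.
-2s^2 - 14s - 24 = -2(s - r1)(s - r2) = -2(s + 3)(s + 4)


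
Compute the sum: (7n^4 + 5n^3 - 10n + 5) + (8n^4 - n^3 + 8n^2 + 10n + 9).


Align terms by degree and add:
  7n^4 + 5n^3 - 10n + 5
+ 8n^4 - n^3 + 8n^2 + 10n + 9
= 15n^4 + 4n^3 + 8n^2 + 14


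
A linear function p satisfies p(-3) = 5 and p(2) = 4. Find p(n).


p(n) = mn + b. Using p(-3)=5, p(2)=4:
m = (5 - 4)/(-3 - 2) = 1/-5 = -1/5
b = 5 - m*(-3) = 5 - 3/5 = 22/5
p(n) = -(1/5)n + (22/5)


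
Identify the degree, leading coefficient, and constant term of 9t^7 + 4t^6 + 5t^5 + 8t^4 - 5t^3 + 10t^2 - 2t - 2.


Highest power of t is 7, with coefficient 9. Constant term is -2.
Degree = 7, leading coefficient = 9, constant term = -2


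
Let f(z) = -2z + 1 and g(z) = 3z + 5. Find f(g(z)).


Substitute g(z) into f:
f(g(z)) = -2*(3z + 5) + 1
Expand and combine: -6z - 9


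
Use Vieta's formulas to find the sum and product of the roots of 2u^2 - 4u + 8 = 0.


For au^2+bu+c=0: sum = -b/a, product = c/a.
a=2, b=-4, c=8
Sum = -(-4)/2 = 2
Product = (8)/2 = 4


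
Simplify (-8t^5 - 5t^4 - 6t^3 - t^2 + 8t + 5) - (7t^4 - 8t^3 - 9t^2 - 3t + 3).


Distribute the minus sign:
  (-8t^5 - 5t^4 - 6t^3 - t^2 + 8t + 5)
- (7t^4 - 8t^3 - 9t^2 - 3t + 3)
Negate second polynomial: -7t^4 + 8t^3 + 9t^2 + 3t - 3
Add: -8t^5 - 12t^4 + 2t^3 + 8t^2 + 11t + 2


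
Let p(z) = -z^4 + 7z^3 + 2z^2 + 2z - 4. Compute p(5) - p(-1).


p(5) = 306
p(-1) = -12
p(5) - p(-1) = 306 + 12 = 318


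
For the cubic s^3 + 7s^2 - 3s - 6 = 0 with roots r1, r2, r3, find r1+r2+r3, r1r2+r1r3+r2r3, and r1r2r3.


Monic cubic s^3+bs^2+cs+d=0: sum=-b, pairwise sum=c, product=-d.
b=7, c=-3, d=-6
r1+r2+r3 = -7
r1r2+r1r3+r2r3 = -3
r1r2r3 = 6


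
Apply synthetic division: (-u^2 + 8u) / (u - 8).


Synthetic division with c = 8. Coefficients: -1, 8, 0
Bring down -1.
  -1 * 8 = -8; -8 + 8 = 0
  0 * 8 = 0; 0 + 0 = 0
Quotient: -u, Remainder: 0


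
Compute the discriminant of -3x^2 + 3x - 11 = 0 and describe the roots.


D = b^2 - 4ac = (3)^2 - 4(-3)(-11) = 9 - 132 = -123
Since D < 0: two complex conjugate roots (no real roots)


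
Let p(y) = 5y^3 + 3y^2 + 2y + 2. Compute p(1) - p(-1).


p(1) = 12
p(-1) = -2
p(1) - p(-1) = 12 + 2 = 14


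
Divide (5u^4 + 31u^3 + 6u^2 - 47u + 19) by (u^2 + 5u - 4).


(5u^4 + 31u^3 + 6u^2 - 47u + 19) / (u^2 + 5u - 4)
Step 1: 5u^2 * (u^2 + 5u - 4) = 5u^4 + 25u^3 - 20u^2; subtract.
Step 2: 6u * (u^2 + 5u - 4) = 6u^3 + 30u^2 - 24u; subtract.
Step 3: -4 * (u^2 + 5u - 4) = -4u^2 - 20u + 16; subtract.
Quotient: 5u^2 + 6u - 4, Remainder: -3u + 3


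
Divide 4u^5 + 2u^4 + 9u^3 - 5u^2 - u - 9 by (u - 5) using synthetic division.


Synthetic division with c = 5. Coefficients: 4, 2, 9, -5, -1, -9
Bring down 4.
  4 * 5 = 20; 20 + 2 = 22
  22 * 5 = 110; 110 + 9 = 119
  119 * 5 = 595; 595 - 5 = 590
  590 * 5 = 2950; 2950 - 1 = 2949
  2949 * 5 = 14745; 14745 - 9 = 14736
Quotient: 4u^4 + 22u^3 + 119u^2 + 590u + 2949, Remainder: 14736


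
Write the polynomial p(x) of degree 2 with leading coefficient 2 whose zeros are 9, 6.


p(x) = 2(x - 9)(x - 6)
Expand: 2x^2 - 30x + 108


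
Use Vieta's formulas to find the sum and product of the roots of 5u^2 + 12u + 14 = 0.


For au^2+bu+c=0: sum = -b/a, product = c/a.
a=5, b=12, c=14
Sum = -(12)/5 = -12/5
Product = (14)/5 = 14/5


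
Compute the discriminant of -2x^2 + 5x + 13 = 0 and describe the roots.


D = b^2 - 4ac = (5)^2 - 4(-2)(13) = 25 + 104 = 129
Since D > 0: two distinct irrational roots


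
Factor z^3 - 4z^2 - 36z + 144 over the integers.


Try integer roots (divisors of 144). z=-6: p(-6)=0.
Divide out (z + 6): quotient is z^2 - 10z + 24.
Factor the quadratic: (z - 6)(z - 4)
Result: (z + 6)(z - 6)(z - 4)


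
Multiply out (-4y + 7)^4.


Expand (-4y + 7)^4 by repeated multiplication:
  (-4y + 7)^2 = 16y^2 - 56y + 49
  (-4y + 7)^3 = -64y^3 + 336y^2 - 588y + 343
= 256y^4 - 1792y^3 + 4704y^2 - 5488y + 2401


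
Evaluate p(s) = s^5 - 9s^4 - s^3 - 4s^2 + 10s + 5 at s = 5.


Using direct substitution:
  1 * (5)^5 = 3125
  -9 * (5)^4 = -5625
  -1 * (5)^3 = -125
  -4 * (5)^2 = -100
  10 * (5)^1 = 50
  constant: 5
Sum = 3125 - 5625 - 125 - 100 + 50 + 5 = -2670


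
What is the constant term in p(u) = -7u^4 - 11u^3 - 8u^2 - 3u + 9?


Read off the constant term: 9


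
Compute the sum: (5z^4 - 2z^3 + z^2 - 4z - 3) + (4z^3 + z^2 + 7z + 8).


Align terms by degree and add:
  5z^4 - 2z^3 + z^2 - 4z - 3
+ 4z^3 + z^2 + 7z + 8
= 5z^4 + 2z^3 + 2z^2 + 3z + 5


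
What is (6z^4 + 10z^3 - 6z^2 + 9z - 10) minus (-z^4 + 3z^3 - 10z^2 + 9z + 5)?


Distribute the minus sign:
  (6z^4 + 10z^3 - 6z^2 + 9z - 10)
- (-z^4 + 3z^3 - 10z^2 + 9z + 5)
Negate second polynomial: z^4 - 3z^3 + 10z^2 - 9z - 5
Add: 7z^4 + 7z^3 + 4z^2 - 15


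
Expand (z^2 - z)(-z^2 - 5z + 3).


Distribute each term of the first polynomial:
  (z^2)(-z^2 - 5z + 3) = -z^4 - 5z^3 + 3z^2
  (-z)(-z^2 - 5z + 3) = z^3 + 5z^2 - 3z
Sum: -z^4 - 4z^3 + 8z^2 - 3z


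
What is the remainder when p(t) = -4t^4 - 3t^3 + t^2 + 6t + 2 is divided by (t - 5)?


By the Remainder Theorem, the remainder equals p(5):
  -4*(5)^4 = -2500
  -3*(5)^3 = -375
  1*(5)^2 = 25
  6*(5)^1 = 30
  constant: 2
Sum: -2500 - 375 + 25 + 30 + 2 = -2818


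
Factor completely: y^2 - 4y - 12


Roots satisfy r1 + r2 = -b/a = 4 and r1*r2 = c/a = -12.
So r1 = 6, r2 = -2.
y^2 - 4y - 12 = (y - r1)(y - r2) = (y - 6)(y + 2)


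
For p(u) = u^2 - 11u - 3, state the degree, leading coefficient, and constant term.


Highest power of u is 2, with coefficient 1. Constant term is -3.
Degree = 2, leading coefficient = 1, constant term = -3


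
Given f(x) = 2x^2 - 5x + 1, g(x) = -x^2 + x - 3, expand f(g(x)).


Substitute g(x) into f:
f(g(x)) = 2*(-x^2 + x - 3)^2 + (-5)*(-x^2 + x - 3) + 1
(-x^2 + x - 3)^2 = x^4 - 2x^3 + 7x^2 - 6x + 9
Expand and combine: 2x^4 - 4x^3 + 19x^2 - 17x + 34


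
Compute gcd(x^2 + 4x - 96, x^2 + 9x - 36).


Factor each:
  x^2 + 4x - 96 = (x + 12)(x - 8)
  x^2 + 9x - 36 = (x + 12)(x - 3)
Common monic factor: x + 12


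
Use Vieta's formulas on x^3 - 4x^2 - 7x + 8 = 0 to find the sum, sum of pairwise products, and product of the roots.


Monic cubic x^3+bx^2+cx+d=0: sum=-b, pairwise sum=c, product=-d.
b=-4, c=-7, d=8
r1+r2+r3 = 4
r1r2+r1r3+r2r3 = -7
r1r2r3 = -8


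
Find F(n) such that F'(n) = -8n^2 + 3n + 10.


Reverse power rule on each term:
  ∫ -8n^2 dn = -(8/3)n^3
  ∫ 3n dn = (3/2)n^2
  ∫ 10 dn = 10n
F(n) = -(8/3)n^3 + (3/2)n^2 + 10n + C


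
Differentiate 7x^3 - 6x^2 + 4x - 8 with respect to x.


Apply the power rule term by term:
  d/dx(7x^3) = 21x^2
  d/dx(-6x^2) = -12x
  d/dx(4x) = 4
  d/dx(-8) = 0
p'(x) = 21x^2 - 12x + 4


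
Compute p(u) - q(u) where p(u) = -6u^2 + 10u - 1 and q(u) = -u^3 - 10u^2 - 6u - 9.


Distribute the minus sign:
  (-6u^2 + 10u - 1)
- (-u^3 - 10u^2 - 6u - 9)
Negate second polynomial: u^3 + 10u^2 + 6u + 9
Add: u^3 + 4u^2 + 16u + 8


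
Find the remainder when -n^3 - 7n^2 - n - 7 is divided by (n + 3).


By the Remainder Theorem, the remainder equals p(-3):
  -1*(-3)^3 = 27
  -7*(-3)^2 = -63
  -1*(-3)^1 = 3
  constant: -7
Sum: 27 - 63 + 3 - 7 = -40


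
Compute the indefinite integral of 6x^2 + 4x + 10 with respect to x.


Reverse power rule on each term:
  ∫ 6x^2 dx = 2x^3
  ∫ 4x dx = 2x^2
  ∫ 10 dx = 10x
F(x) = 2x^3 + 2x^2 + 10x + C


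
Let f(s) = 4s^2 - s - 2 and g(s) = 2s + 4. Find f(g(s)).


Substitute g(s) into f:
f(g(s)) = 4*(2s + 4)^2 + (-1)*(2s + 4) + (-2)
(2s + 4)^2 = 4s^2 + 16s + 16
Expand and combine: 16s^2 + 62s + 58


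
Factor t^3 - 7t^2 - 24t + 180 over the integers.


Try integer roots (divisors of 180). t=6: p(6)=0.
Divide out (t - 6): quotient is t^2 - t - 30.
Factor the quadratic: (t - 6)(t + 5)
Result: (t - 6)(t - 6)(t + 5)


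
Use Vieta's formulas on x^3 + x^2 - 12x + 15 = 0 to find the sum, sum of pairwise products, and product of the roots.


Monic cubic x^3+bx^2+cx+d=0: sum=-b, pairwise sum=c, product=-d.
b=1, c=-12, d=15
r1+r2+r3 = -1
r1r2+r1r3+r2r3 = -12
r1r2r3 = -15


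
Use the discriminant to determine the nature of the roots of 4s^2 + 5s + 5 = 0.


D = b^2 - 4ac = (5)^2 - 4(4)(5) = 25 - 80 = -55
Since D < 0: two complex conjugate roots (no real roots)


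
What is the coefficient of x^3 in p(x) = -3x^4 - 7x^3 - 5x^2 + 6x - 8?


Read off the coefficient of x^3: -7


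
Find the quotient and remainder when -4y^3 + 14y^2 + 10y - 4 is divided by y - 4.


(-4y^3 + 14y^2 + 10y - 4) / (y - 4)
Step 1: -4y^2 * (y - 4) = -4y^3 + 16y^2; subtract.
Step 2: -2y * (y - 4) = -2y^2 + 8y; subtract.
Step 3: 2 * (y - 4) = 2y - 8; subtract.
Quotient: -4y^2 - 2y + 2, Remainder: 4


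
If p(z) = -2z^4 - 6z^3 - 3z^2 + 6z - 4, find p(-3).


Using direct substitution:
  -2 * (-3)^4 = -162
  -6 * (-3)^3 = 162
  -3 * (-3)^2 = -27
  6 * (-3)^1 = -18
  constant: -4
Sum = -162 + 162 - 27 - 18 - 4 = -49


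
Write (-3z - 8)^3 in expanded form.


Expand (-3z - 8)^3 by repeated multiplication:
  (-3z - 8)^2 = 9z^2 + 48z + 64
= -27z^3 - 216z^2 - 576z - 512


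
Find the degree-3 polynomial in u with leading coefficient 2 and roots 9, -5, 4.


p(u) = 2(u - 9)(u + 5)(u - 4)
Expand: 2u^3 - 16u^2 - 58u + 360


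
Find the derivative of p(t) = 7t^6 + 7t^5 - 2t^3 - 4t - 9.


Apply the power rule term by term:
  d/dt(7t^6) = 42t^5
  d/dt(7t^5) = 35t^4
  d/dt(-2t^3) = -6t^2
  d/dt(-4t) = -4
  d/dt(-9) = 0
p'(t) = 42t^5 + 35t^4 - 6t^2 - 4


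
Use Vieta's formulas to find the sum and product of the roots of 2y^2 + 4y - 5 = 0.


For ay^2+by+c=0: sum = -b/a, product = c/a.
a=2, b=4, c=-5
Sum = -(4)/2 = -2
Product = (-5)/2 = -5/2


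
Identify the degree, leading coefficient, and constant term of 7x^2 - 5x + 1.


Highest power of x is 2, with coefficient 7. Constant term is 1.
Degree = 2, leading coefficient = 7, constant term = 1


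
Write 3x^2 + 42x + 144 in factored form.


Roots satisfy r1 + r2 = -b/a = -14 and r1*r2 = c/a = 48.
So r1 = -6, r2 = -8.
3x^2 + 42x + 144 = 3(x - r1)(x - r2) = 3(x + 6)(x + 8)


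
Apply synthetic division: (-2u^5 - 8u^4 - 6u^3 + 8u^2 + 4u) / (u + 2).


Synthetic division with c = -2. Coefficients: -2, -8, -6, 8, 4, 0
Bring down -2.
  -2 * -2 = 4; 4 - 8 = -4
  -4 * -2 = 8; 8 - 6 = 2
  2 * -2 = -4; -4 + 8 = 4
  4 * -2 = -8; -8 + 4 = -4
  -4 * -2 = 8; 8 + 0 = 8
Quotient: -2u^4 - 4u^3 + 2u^2 + 4u - 4, Remainder: 8


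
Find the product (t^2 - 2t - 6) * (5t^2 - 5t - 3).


Distribute each term of the first polynomial:
  (t^2)(5t^2 - 5t - 3) = 5t^4 - 5t^3 - 3t^2
  (-2t)(5t^2 - 5t - 3) = -10t^3 + 10t^2 + 6t
  (-6)(5t^2 - 5t - 3) = -30t^2 + 30t + 18
Sum: 5t^4 - 15t^3 - 23t^2 + 36t + 18


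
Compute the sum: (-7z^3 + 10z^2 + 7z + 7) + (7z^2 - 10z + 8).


Align terms by degree and add:
  -7z^3 + 10z^2 + 7z + 7
+ 7z^2 - 10z + 8
= -7z^3 + 17z^2 - 3z + 15


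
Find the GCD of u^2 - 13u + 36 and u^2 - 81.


Factor each:
  u^2 - 13u + 36 = (u - 9)(u - 4)
  u^2 - 81 = (u - 9)(u + 9)
Common monic factor: u - 9


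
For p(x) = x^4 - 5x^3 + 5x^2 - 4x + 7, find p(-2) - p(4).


p(-2) = 91
p(4) = 7
p(-2) - p(4) = 91 - 7 = 84


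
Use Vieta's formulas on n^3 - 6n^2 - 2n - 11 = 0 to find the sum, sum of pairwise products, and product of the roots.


Monic cubic n^3+bn^2+cn+d=0: sum=-b, pairwise sum=c, product=-d.
b=-6, c=-2, d=-11
r1+r2+r3 = 6
r1r2+r1r3+r2r3 = -2
r1r2r3 = 11


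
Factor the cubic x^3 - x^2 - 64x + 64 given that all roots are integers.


Try integer roots (divisors of 64). x=8: p(8)=0.
Divide out (x - 8): quotient is x^2 + 7x - 8.
Factor the quadratic: (x - 1)(x + 8)
Result: (x - 8)(x - 1)(x + 8)


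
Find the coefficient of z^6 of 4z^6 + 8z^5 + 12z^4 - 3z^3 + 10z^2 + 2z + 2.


Read off the coefficient of z^6: 4


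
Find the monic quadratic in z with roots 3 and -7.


p(z) = (z - 3)(z + 7)
Expand: z^2 + 4z - 21


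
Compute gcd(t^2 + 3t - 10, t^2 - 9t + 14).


Factor each:
  t^2 + 3t - 10 = (t - 2)(t + 5)
  t^2 - 9t + 14 = (t - 2)(t - 7)
Common monic factor: t - 2


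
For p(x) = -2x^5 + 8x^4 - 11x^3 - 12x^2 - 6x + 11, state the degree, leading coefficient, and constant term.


Highest power of x is 5, with coefficient -2. Constant term is 11.
Degree = 5, leading coefficient = -2, constant term = 11


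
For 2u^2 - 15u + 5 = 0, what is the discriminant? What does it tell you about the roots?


D = b^2 - 4ac = (-15)^2 - 4(2)(5) = 225 - 40 = 185
Since D > 0: two distinct irrational roots


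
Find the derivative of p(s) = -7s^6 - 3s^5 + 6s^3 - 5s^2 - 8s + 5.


Apply the power rule term by term:
  d/ds(-7s^6) = -42s^5
  d/ds(-3s^5) = -15s^4
  d/ds(6s^3) = 18s^2
  d/ds(-5s^2) = -10s
  d/ds(-8s) = -8
  d/ds(5) = 0
p'(s) = -42s^5 - 15s^4 + 18s^2 - 10s - 8


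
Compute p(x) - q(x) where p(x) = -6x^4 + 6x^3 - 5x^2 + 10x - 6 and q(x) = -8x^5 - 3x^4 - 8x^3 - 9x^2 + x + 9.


Distribute the minus sign:
  (-6x^4 + 6x^3 - 5x^2 + 10x - 6)
- (-8x^5 - 3x^4 - 8x^3 - 9x^2 + x + 9)
Negate second polynomial: 8x^5 + 3x^4 + 8x^3 + 9x^2 - x - 9
Add: 8x^5 - 3x^4 + 14x^3 + 4x^2 + 9x - 15


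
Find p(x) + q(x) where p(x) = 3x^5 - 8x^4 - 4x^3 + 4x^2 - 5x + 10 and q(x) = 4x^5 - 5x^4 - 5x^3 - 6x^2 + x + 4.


Align terms by degree and add:
  3x^5 - 8x^4 - 4x^3 + 4x^2 - 5x + 10
+ 4x^5 - 5x^4 - 5x^3 - 6x^2 + x + 4
= 7x^5 - 13x^4 - 9x^3 - 2x^2 - 4x + 14


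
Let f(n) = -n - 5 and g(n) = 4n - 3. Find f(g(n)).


Substitute g(n) into f:
f(g(n)) = -1*(4n - 3) + (-5)
Expand and combine: -4n - 2


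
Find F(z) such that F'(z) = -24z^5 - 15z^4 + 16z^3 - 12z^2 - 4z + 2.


Reverse power rule on each term:
  ∫ -24z^5 dz = -4z^6
  ∫ -15z^4 dz = -3z^5
  ∫ 16z^3 dz = 4z^4
  ∫ -12z^2 dz = -4z^3
  ∫ -4z dz = -2z^2
  ∫ 2 dz = 2z
F(z) = -4z^6 - 3z^5 + 4z^4 - 4z^3 - 2z^2 + 2z + C


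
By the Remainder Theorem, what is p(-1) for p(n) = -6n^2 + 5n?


By the Remainder Theorem, the remainder equals p(-1):
  -6*(-1)^2 = -6
  5*(-1)^1 = -5
  constant: 0
Sum: -6 - 5 + 0 = -11
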